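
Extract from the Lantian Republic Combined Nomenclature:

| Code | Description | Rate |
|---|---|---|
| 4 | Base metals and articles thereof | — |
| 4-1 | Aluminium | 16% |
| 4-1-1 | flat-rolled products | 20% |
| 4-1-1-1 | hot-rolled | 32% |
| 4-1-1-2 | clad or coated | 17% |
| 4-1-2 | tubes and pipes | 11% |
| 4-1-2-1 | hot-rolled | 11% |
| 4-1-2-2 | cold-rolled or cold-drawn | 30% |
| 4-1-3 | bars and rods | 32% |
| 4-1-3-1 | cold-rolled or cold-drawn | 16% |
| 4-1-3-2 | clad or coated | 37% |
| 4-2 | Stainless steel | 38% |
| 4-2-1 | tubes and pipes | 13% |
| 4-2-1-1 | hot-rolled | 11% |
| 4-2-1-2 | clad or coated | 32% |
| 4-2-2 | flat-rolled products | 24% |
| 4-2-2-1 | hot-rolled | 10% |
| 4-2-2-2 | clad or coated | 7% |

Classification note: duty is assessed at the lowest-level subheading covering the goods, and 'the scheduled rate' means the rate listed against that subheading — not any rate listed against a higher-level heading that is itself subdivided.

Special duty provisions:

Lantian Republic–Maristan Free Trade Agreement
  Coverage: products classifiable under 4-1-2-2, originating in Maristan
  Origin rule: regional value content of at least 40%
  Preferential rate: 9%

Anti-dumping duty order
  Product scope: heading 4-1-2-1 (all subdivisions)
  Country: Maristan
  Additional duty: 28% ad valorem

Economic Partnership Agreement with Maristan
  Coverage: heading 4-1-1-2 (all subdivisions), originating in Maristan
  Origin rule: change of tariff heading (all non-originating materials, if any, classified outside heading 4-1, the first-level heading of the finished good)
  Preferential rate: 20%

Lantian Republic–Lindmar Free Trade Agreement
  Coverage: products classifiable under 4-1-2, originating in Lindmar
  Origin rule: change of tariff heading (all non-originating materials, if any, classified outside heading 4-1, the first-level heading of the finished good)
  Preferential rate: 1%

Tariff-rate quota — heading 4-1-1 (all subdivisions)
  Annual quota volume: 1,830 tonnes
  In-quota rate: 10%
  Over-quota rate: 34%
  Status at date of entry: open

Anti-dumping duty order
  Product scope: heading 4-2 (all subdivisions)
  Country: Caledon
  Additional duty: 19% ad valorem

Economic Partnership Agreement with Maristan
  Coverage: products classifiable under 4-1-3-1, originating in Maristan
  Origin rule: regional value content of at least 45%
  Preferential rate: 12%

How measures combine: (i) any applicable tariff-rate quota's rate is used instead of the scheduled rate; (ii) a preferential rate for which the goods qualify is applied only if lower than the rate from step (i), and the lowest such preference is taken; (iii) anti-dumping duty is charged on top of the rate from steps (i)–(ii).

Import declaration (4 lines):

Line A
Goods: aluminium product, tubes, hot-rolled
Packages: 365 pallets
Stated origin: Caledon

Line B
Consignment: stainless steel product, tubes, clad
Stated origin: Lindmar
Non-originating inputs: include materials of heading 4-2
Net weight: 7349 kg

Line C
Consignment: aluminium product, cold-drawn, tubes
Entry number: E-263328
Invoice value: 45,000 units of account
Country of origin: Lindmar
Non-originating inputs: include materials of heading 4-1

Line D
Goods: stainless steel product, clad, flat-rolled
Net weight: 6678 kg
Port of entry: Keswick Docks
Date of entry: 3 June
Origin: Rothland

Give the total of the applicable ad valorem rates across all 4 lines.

80%

Line A: aluminium → 4-1; tubes → 4-1-2; hot-rolled → 4-1-2-1. Scheduled 11%. No special measure applies. → 11%.
Line B: stainless steel → 4-2; tubes → 4-2-1; clad → 4-2-1-2. Scheduled 32%. Lindmar agreement on 4-1-2: 4-2-1-2 not covered. → 32%.
Line C: aluminium → 4-1; tubes → 4-1-2; cold-drawn → 4-1-2-2. Scheduled 30%. Lindmar agreement on 4-1-2: CTH not met. → 30%.
Line D: stainless steel → 4-2; flat-rolled → 4-2-2; clad → 4-2-2-2. Scheduled 7%. No special measure applies. → 7%.
Sum: 11% + 32% + 30% + 7% = 80%.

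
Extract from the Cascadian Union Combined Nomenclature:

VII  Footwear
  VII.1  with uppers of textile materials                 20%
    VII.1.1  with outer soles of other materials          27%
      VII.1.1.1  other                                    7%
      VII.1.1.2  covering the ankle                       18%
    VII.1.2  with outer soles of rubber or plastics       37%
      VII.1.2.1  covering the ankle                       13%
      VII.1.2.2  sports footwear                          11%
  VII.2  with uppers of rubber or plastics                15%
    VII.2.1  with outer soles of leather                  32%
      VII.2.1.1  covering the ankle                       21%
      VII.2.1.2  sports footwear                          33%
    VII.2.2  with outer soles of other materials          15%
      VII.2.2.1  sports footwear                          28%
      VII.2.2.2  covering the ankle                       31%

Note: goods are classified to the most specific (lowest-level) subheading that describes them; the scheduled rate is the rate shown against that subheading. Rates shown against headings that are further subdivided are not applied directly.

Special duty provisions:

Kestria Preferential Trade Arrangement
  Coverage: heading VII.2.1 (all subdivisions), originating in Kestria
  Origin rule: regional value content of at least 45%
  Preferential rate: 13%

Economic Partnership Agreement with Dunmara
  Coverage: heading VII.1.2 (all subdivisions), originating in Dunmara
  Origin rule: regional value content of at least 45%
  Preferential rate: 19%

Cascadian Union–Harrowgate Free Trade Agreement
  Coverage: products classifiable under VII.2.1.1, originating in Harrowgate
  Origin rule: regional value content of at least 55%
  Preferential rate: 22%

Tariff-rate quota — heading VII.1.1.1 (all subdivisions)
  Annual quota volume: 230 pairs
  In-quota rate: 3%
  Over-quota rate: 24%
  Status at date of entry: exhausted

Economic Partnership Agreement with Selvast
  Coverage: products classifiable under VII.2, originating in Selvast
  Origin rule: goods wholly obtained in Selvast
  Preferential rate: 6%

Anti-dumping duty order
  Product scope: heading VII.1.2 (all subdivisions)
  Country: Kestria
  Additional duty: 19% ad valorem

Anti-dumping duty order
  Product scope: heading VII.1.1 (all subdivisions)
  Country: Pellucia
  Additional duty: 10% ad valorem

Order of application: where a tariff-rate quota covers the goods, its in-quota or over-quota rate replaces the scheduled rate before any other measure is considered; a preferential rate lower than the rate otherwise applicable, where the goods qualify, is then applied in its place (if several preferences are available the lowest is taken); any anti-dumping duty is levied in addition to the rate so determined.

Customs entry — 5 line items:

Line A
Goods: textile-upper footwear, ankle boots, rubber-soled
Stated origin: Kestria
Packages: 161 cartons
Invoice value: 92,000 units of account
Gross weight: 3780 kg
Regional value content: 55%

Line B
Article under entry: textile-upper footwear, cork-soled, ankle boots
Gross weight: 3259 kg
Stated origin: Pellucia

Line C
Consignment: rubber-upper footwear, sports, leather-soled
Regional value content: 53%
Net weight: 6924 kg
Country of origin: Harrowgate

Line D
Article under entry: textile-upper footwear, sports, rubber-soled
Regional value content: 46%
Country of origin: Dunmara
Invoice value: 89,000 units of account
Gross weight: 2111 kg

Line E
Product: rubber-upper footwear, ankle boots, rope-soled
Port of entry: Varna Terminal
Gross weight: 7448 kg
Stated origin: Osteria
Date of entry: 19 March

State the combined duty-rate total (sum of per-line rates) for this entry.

135%

Line A: textile-upper → VII.1; rubber-soled → VII.1.2; ankle boots → VII.1.2.1. Scheduled 13%. Kestria agreement on VII.2.1: VII.1.2.1 not covered; anti-dumping (Kestria, VII.1.2): +19%; total 13% + 19% = 32%. → 32%.
Line B: textile-upper → VII.1; cork-soled → VII.1.1; ankle boots → VII.1.1.2. Scheduled 18%. anti-dumping (Pellucia, VII.1.1): +10%; total 18% + 10% = 28%. → 28%.
Line C: rubber-upper → VII.2; leather-soled → VII.2.1; sports → VII.2.1.2. Scheduled 33%. Harrowgate agreement on VII.2.1.1: VII.2.1.2 not covered. → 33%.
Line D: textile-upper → VII.1; rubber-soled → VII.1.2; sports → VII.1.2.2. Scheduled 11%. Dunmara agreement on VII.1.2: RVC ≥ 45% → 19% available; preference 19% not lower than 11% → no reduction. → 11%.
Line E: rubber-upper → VII.2; rope-soled → VII.2.2; ankle boots → VII.2.2.2. Scheduled 31%. No special measure applies. → 31%.
Sum: 32% + 28% + 33% + 11% + 31% = 135%.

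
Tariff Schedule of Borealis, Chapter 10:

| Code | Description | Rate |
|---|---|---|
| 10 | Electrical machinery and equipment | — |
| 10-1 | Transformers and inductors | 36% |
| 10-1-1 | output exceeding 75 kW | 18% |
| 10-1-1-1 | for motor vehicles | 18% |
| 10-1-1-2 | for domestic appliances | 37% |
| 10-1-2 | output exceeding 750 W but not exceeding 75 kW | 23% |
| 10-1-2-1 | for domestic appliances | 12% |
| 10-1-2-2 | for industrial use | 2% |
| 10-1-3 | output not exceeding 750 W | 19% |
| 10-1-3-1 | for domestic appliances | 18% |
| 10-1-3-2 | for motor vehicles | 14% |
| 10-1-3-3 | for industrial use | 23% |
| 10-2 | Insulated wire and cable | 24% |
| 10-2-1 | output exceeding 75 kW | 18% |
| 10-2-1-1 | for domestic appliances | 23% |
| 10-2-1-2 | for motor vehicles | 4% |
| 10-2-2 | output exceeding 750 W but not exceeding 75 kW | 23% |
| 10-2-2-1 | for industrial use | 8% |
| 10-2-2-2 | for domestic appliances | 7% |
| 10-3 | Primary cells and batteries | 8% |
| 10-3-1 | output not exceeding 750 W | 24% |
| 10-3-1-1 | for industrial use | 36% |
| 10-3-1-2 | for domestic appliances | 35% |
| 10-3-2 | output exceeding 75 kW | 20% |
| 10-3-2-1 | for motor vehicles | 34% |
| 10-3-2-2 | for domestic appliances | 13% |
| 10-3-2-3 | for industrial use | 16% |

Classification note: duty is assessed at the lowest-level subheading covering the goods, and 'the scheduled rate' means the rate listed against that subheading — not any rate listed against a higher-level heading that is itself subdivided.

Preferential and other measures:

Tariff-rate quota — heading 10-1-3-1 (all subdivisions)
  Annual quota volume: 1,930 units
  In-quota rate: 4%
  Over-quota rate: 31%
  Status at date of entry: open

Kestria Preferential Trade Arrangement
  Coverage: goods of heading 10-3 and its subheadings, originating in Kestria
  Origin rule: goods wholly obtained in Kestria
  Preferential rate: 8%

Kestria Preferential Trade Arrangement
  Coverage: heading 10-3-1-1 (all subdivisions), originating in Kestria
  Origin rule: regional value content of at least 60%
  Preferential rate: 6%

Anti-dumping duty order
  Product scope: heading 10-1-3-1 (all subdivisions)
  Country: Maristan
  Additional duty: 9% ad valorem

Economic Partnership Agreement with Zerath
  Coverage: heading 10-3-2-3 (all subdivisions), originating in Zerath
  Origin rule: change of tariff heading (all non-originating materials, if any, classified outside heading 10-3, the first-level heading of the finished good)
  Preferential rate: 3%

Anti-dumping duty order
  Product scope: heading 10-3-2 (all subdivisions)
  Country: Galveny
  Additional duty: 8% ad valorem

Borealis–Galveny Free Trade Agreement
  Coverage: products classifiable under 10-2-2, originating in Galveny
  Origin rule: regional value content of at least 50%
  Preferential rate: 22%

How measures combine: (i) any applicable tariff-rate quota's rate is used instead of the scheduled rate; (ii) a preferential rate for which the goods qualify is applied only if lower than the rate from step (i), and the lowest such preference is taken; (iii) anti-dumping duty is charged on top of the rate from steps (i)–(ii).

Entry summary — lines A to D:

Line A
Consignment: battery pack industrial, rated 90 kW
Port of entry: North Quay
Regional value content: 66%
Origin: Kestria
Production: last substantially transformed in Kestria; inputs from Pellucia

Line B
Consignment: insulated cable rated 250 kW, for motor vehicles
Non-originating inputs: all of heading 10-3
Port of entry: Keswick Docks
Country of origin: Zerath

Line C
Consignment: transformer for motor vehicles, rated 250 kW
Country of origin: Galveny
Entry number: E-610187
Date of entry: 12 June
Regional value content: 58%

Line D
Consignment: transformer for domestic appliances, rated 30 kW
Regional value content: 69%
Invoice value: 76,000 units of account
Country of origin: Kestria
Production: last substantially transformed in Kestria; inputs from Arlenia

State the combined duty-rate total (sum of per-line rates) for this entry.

50%

Line A: battery pack → 10-3; rated 90 kW → 10-3-2; industrial → 10-3-2-3. Scheduled 16%. Kestria agreement on 10-3: not wholly obtained; Kestria agreement on 10-3-1-1: 10-3-2-3 not covered. → 16%.
Line B: insulated cable → 10-2; rated 250 kW → 10-2-1; for motor vehicles → 10-2-1-2. Scheduled 4%. Zerath agreement on 10-3-2-3: 10-2-1-2 not covered. → 4%.
Line C: transformer → 10-1; rated 250 kW → 10-1-1; for motor vehicles → 10-1-1-1. Scheduled 18%. Galveny agreement on 10-2-2: 10-1-1-1 not covered. → 18%.
Line D: transformer → 10-1; rated 30 kW → 10-1-2; for domestic appliances → 10-1-2-1. Scheduled 12%. Kestria agreement on 10-3: 10-1-2-1 not covered; Kestria agreement on 10-3-1-1: 10-1-2-1 not covered. → 12%.
Sum: 16% + 4% + 18% + 12% = 50%.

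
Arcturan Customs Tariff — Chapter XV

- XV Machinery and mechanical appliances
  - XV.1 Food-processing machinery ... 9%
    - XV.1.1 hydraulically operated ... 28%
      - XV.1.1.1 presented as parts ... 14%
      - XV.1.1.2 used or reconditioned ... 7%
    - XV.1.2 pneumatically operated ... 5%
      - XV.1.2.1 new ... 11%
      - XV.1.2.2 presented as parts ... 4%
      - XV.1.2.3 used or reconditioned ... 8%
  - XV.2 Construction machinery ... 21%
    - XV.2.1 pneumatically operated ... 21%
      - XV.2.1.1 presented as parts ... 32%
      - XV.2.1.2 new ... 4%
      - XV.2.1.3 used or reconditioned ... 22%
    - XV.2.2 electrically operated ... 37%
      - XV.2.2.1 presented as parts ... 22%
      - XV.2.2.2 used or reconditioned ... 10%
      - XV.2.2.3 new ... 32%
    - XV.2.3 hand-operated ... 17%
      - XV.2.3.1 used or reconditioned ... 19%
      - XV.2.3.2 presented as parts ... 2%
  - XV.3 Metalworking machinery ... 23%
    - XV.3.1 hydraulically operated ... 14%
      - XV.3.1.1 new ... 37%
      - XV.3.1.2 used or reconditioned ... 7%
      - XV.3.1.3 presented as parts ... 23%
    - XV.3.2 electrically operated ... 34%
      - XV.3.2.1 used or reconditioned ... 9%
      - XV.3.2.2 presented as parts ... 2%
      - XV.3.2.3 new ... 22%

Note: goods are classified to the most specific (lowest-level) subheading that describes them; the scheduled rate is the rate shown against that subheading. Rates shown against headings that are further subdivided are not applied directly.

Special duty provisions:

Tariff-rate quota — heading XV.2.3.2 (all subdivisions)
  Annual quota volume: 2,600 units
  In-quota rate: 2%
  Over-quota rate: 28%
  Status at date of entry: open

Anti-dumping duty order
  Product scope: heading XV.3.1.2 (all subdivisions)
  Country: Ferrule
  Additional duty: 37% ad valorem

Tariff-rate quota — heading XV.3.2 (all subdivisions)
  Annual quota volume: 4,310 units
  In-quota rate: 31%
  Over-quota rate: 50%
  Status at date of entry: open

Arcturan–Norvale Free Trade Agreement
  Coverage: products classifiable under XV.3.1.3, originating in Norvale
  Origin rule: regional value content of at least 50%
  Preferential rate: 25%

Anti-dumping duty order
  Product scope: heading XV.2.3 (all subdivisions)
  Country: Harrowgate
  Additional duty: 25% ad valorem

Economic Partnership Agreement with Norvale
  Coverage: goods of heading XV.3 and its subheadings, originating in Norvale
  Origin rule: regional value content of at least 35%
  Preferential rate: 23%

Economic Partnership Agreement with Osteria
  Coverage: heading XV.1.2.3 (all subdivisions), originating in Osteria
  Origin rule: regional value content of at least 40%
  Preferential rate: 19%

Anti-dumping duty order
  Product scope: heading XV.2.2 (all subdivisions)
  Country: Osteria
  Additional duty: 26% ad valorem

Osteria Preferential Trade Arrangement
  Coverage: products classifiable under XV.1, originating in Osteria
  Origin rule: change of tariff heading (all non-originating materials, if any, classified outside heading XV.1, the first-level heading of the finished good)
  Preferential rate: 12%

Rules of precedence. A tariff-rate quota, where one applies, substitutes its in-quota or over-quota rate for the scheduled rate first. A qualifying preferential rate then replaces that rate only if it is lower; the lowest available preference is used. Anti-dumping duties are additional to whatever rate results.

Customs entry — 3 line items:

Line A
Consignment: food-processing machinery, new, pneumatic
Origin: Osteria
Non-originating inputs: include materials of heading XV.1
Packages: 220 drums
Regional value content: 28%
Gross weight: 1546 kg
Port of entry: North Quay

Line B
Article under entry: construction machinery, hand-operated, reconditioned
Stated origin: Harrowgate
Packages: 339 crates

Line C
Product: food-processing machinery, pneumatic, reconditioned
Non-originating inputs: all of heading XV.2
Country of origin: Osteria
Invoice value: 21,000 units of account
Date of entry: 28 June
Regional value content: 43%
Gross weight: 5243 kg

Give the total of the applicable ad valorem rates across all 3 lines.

Line A: food-processing → XV.1; pneumatic → XV.1.2; new → XV.1.2.1. Scheduled 11%. Osteria agreement on XV.1.2.3: XV.1.2.1 not covered; Osteria agreement on XV.1: CTH not met. → 11%.
Line B: construction → XV.2; hand-operated → XV.2.3; reconditioned → XV.2.3.1. Scheduled 19%. anti-dumping (Harrowgate, XV.2.3): +25%; total 19% + 25% = 44%. → 44%.
Line C: food-processing → XV.1; pneumatic → XV.1.2; reconditioned → XV.1.2.3. Scheduled 8%. Osteria agreement on XV.1.2.3: RVC ≥ 40% → 19% available; Osteria agreement on XV.1: CTH met → 12% available; preference 12% not lower than 8% → no reduction. → 8%.
Sum: 11% + 44% + 8% = 63%.

63%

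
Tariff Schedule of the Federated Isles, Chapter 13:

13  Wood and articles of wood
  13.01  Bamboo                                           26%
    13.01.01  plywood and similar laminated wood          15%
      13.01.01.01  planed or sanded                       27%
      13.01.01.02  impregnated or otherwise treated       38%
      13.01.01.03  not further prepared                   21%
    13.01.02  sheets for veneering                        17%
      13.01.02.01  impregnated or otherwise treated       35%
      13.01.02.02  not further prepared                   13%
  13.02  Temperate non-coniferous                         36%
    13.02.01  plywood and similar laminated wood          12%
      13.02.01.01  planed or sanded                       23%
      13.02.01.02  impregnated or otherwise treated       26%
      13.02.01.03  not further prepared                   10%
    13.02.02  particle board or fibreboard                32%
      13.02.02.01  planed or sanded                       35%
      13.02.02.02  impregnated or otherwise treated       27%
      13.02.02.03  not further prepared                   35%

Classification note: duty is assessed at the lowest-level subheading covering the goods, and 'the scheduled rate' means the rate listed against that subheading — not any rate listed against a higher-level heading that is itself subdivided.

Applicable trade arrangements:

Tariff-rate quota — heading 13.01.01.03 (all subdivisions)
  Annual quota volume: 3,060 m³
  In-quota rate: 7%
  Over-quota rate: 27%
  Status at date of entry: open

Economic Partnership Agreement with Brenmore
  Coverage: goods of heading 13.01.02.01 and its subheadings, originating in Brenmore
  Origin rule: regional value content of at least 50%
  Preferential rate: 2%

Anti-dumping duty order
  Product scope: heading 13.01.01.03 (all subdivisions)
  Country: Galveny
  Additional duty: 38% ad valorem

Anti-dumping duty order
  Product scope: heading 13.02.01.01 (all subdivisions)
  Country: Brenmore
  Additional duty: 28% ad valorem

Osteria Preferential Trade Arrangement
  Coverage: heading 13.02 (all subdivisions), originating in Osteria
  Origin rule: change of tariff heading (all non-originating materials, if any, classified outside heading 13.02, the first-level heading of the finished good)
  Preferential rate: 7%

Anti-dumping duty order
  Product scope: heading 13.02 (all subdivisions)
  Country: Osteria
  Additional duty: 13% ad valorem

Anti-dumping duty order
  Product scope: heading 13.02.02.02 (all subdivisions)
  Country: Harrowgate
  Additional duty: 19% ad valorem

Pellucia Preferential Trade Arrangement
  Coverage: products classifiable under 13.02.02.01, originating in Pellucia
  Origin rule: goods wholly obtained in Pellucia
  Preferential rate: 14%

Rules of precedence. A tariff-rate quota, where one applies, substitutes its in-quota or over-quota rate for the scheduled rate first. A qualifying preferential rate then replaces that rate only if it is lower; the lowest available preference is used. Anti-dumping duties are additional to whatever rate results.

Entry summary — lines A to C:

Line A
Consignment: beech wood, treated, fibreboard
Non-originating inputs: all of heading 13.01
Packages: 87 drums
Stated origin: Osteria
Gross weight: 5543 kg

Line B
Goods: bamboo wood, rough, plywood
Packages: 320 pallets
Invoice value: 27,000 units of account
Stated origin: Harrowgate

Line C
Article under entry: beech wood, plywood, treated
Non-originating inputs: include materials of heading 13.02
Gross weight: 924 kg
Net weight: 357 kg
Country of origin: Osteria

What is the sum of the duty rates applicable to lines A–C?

Line A: beech → 13.02; fibreboard → 13.02.02; treated → 13.02.02.02. Scheduled 27%. Osteria agreement on 13.02: CTH met → 7% available; preferential 7%; anti-dumping (Osteria, 13.02): +13%; total 7% + 13% = 20%. → 20%.
Line B: bamboo → 13.01; plywood → 13.01.01; rough → 13.01.01.03. Scheduled 21%. quota on 13.01.01.03 open → in-quota 7%. → 7%.
Line C: beech → 13.02; plywood → 13.02.01; treated → 13.02.01.02. Scheduled 26%. Osteria agreement on 13.02: CTH not met; anti-dumping (Osteria, 13.02): +13%; total 26% + 13% = 39%. → 39%.
Sum: 20% + 7% + 39% = 66%.

66%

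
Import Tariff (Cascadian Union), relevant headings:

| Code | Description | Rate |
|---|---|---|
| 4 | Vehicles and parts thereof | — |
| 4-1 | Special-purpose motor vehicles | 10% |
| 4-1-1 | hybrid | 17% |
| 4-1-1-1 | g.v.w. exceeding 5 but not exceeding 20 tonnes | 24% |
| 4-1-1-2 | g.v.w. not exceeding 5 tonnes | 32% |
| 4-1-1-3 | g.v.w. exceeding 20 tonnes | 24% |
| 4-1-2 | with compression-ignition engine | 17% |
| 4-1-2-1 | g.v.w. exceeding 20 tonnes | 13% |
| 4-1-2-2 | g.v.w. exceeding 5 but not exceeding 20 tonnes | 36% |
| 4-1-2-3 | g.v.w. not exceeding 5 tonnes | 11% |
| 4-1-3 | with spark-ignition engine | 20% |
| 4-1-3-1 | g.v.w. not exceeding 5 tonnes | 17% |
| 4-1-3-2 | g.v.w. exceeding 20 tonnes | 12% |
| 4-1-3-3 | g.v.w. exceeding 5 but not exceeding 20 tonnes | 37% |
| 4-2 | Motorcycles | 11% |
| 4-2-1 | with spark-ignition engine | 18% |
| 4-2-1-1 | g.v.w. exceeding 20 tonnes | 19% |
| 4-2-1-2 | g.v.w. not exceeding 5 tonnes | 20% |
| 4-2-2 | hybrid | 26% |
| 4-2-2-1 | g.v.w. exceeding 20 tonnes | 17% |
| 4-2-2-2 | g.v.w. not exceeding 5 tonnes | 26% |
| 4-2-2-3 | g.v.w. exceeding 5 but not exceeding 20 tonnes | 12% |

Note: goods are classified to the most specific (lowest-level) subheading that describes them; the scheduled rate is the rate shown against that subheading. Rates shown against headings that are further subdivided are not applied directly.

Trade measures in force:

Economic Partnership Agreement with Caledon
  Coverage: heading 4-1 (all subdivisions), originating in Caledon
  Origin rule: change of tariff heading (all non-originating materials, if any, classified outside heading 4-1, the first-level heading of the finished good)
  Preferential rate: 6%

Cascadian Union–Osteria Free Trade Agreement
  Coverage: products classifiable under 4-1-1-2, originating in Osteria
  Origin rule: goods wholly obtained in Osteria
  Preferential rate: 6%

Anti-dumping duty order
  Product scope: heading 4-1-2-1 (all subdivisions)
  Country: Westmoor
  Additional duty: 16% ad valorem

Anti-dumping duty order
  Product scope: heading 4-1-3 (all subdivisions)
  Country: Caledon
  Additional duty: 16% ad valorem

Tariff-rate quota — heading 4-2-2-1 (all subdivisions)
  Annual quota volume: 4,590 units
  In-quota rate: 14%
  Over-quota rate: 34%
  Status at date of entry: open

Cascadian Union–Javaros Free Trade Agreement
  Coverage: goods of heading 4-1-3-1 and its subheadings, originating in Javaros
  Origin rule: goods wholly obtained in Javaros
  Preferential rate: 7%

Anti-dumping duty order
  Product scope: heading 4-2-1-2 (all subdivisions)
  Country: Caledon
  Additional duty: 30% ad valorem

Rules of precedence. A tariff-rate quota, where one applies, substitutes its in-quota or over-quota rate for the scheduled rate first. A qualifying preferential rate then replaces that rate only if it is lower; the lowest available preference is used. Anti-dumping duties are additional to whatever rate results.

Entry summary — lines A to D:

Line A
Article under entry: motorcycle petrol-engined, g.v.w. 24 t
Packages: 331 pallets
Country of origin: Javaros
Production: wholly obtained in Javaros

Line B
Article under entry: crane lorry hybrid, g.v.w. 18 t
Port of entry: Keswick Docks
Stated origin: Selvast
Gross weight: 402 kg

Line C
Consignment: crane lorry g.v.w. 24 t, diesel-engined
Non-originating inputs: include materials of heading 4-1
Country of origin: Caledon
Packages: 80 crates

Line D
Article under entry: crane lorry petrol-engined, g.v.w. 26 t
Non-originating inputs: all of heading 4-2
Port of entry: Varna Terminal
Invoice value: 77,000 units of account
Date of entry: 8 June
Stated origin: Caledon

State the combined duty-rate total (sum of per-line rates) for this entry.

Line A: motorcycle → 4-2; petrol-engined → 4-2-1; g.v.w. 24 t → 4-2-1-1. Scheduled 19%. Javaros agreement on 4-1-3-1: 4-2-1-1 not covered. → 19%.
Line B: crane lorry → 4-1; hybrid → 4-1-1; g.v.w. 18 t → 4-1-1-1. Scheduled 24%. No special measure applies. → 24%.
Line C: crane lorry → 4-1; diesel-engined → 4-1-2; g.v.w. 24 t → 4-1-2-1. Scheduled 13%. Caledon agreement on 4-1: CTH not met. → 13%.
Line D: crane lorry → 4-1; petrol-engined → 4-1-3; g.v.w. 26 t → 4-1-3-2. Scheduled 12%. Caledon agreement on 4-1: CTH met → 6% available; preferential 6%; anti-dumping (Caledon, 4-1-3): +16%; total 6% + 16% = 22%. → 22%.
Sum: 19% + 24% + 13% + 22% = 78%.

78%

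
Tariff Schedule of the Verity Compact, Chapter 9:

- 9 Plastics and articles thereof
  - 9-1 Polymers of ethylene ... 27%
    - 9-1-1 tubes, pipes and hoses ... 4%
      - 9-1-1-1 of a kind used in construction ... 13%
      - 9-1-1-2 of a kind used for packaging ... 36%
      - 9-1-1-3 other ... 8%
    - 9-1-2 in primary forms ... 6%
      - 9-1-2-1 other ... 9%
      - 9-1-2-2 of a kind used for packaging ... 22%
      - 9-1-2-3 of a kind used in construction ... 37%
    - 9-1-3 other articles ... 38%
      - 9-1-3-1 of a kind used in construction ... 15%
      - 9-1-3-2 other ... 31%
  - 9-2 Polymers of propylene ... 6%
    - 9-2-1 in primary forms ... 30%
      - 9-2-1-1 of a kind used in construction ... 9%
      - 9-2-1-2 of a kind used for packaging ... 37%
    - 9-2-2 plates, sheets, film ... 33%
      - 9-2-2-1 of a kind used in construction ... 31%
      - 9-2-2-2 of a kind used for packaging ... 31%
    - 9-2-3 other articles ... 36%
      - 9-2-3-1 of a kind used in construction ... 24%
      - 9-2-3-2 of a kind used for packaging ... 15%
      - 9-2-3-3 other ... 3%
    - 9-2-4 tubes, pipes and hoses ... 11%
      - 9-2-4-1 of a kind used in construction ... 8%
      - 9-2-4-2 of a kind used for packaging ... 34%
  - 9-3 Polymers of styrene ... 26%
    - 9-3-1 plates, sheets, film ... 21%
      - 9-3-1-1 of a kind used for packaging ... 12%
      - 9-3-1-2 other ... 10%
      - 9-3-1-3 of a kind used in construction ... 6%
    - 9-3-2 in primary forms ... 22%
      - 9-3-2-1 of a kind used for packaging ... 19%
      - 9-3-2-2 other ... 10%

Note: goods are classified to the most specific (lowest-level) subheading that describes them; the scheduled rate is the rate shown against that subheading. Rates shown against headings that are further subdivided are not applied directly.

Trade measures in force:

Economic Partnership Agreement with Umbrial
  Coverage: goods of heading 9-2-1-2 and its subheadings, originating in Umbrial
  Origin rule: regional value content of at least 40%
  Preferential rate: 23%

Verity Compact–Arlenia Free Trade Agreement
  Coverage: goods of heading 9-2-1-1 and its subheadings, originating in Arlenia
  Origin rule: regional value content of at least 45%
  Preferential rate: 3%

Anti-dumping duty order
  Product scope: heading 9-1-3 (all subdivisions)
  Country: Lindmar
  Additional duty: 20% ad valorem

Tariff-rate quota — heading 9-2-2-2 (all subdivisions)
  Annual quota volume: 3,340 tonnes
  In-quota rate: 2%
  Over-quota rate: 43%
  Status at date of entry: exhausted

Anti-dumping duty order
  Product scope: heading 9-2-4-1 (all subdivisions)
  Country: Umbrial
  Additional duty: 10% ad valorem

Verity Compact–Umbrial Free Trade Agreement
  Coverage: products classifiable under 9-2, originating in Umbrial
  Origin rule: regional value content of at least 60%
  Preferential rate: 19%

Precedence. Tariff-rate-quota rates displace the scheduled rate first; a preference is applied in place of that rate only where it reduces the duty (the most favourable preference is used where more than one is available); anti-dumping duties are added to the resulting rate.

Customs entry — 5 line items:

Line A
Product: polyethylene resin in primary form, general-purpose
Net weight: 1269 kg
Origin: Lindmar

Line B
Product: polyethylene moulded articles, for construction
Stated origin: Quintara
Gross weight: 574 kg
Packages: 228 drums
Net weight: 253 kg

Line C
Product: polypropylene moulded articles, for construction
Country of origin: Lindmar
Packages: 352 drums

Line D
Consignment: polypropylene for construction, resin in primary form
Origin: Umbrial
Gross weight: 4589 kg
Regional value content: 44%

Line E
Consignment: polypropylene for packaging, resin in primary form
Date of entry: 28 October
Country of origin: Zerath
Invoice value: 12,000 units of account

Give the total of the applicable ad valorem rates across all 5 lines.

Line A: polyethylene → 9-1; resin in primary form → 9-1-2; general-purpose → 9-1-2-1. Scheduled 9%. No special measure applies. → 9%.
Line B: polyethylene → 9-1; moulded articles → 9-1-3; for construction → 9-1-3-1. Scheduled 15%. No special measure applies. → 15%.
Line C: polypropylene → 9-2; moulded articles → 9-2-3; for construction → 9-2-3-1. Scheduled 24%. No special measure applies. → 24%.
Line D: polypropylene → 9-2; resin in primary form → 9-2-1; for construction → 9-2-1-1. Scheduled 9%. Umbrial agreement on 9-2-1-2: 9-2-1-1 not covered; Umbrial agreement on 9-2: RVC < 60%. → 9%.
Line E: polypropylene → 9-2; resin in primary form → 9-2-1; for packaging → 9-2-1-2. Scheduled 37%. No special measure applies. → 37%.
Sum: 9% + 15% + 24% + 9% + 37% = 94%.

94%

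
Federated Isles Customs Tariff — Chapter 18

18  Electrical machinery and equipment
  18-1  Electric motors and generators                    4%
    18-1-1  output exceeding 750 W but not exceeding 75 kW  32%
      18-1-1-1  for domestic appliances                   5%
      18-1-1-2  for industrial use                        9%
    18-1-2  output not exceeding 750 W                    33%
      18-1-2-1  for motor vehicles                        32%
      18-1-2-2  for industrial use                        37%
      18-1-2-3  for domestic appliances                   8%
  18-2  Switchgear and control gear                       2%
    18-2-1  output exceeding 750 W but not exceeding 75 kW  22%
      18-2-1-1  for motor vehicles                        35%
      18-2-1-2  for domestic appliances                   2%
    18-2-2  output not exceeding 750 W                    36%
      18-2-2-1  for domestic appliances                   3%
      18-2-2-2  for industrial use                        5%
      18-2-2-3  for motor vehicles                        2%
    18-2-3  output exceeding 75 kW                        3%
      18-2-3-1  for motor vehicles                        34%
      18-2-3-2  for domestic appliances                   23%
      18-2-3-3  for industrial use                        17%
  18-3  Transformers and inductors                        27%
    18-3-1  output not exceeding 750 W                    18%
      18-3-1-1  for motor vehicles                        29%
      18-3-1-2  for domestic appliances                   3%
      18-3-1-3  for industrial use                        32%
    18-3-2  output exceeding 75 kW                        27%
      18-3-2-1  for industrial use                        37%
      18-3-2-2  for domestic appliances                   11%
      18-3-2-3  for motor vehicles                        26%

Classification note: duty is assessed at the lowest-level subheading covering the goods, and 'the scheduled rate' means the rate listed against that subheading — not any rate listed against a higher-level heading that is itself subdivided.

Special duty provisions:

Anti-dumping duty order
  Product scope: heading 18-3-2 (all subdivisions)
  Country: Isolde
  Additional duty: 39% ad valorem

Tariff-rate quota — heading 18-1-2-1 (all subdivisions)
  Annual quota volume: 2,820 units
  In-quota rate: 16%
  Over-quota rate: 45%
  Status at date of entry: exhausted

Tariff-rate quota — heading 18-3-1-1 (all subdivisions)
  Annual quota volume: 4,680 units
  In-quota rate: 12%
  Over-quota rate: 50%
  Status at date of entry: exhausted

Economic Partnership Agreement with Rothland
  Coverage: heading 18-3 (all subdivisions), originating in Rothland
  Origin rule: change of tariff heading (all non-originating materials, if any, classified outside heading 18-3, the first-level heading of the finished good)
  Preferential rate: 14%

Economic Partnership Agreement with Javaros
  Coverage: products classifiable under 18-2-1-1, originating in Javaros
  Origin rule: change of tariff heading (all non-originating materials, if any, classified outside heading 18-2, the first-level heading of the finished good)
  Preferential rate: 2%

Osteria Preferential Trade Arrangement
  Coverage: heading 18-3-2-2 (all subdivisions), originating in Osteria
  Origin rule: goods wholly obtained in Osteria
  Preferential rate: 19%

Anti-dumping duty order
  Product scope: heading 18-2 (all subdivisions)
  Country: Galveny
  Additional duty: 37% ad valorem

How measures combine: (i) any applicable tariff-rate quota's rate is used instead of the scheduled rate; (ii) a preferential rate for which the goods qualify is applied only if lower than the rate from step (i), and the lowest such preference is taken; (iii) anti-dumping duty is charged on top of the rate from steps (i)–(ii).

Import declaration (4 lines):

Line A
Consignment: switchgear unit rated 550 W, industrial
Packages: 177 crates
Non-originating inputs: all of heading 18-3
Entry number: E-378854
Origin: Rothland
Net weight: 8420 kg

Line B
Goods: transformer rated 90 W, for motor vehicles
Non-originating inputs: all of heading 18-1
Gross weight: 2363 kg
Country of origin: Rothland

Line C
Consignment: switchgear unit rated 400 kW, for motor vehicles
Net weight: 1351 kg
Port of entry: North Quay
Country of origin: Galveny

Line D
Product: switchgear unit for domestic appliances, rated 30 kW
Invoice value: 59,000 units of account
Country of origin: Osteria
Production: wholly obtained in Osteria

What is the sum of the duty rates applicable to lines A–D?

92%

Line A: switchgear unit → 18-2; rated 550 W → 18-2-2; industrial → 18-2-2-2. Scheduled 5%. Rothland agreement on 18-3: 18-2-2-2 not covered. → 5%.
Line B: transformer → 18-3; rated 90 W → 18-3-1; for motor vehicles → 18-3-1-1. Scheduled 29%. quota on 18-3-1-1 exhausted → over-quota 50%; Rothland agreement on 18-3: CTH met → 14% available; preferential 14%. → 14%.
Line C: switchgear unit → 18-2; rated 400 kW → 18-2-3; for motor vehicles → 18-2-3-1. Scheduled 34%. anti-dumping (Galveny, 18-2): +37%; total 34% + 37% = 71%. → 71%.
Line D: switchgear unit → 18-2; rated 30 kW → 18-2-1; for domestic appliances → 18-2-1-2. Scheduled 2%. Osteria agreement on 18-3-2-2: 18-2-1-2 not covered. → 2%.
Sum: 5% + 14% + 71% + 2% = 92%.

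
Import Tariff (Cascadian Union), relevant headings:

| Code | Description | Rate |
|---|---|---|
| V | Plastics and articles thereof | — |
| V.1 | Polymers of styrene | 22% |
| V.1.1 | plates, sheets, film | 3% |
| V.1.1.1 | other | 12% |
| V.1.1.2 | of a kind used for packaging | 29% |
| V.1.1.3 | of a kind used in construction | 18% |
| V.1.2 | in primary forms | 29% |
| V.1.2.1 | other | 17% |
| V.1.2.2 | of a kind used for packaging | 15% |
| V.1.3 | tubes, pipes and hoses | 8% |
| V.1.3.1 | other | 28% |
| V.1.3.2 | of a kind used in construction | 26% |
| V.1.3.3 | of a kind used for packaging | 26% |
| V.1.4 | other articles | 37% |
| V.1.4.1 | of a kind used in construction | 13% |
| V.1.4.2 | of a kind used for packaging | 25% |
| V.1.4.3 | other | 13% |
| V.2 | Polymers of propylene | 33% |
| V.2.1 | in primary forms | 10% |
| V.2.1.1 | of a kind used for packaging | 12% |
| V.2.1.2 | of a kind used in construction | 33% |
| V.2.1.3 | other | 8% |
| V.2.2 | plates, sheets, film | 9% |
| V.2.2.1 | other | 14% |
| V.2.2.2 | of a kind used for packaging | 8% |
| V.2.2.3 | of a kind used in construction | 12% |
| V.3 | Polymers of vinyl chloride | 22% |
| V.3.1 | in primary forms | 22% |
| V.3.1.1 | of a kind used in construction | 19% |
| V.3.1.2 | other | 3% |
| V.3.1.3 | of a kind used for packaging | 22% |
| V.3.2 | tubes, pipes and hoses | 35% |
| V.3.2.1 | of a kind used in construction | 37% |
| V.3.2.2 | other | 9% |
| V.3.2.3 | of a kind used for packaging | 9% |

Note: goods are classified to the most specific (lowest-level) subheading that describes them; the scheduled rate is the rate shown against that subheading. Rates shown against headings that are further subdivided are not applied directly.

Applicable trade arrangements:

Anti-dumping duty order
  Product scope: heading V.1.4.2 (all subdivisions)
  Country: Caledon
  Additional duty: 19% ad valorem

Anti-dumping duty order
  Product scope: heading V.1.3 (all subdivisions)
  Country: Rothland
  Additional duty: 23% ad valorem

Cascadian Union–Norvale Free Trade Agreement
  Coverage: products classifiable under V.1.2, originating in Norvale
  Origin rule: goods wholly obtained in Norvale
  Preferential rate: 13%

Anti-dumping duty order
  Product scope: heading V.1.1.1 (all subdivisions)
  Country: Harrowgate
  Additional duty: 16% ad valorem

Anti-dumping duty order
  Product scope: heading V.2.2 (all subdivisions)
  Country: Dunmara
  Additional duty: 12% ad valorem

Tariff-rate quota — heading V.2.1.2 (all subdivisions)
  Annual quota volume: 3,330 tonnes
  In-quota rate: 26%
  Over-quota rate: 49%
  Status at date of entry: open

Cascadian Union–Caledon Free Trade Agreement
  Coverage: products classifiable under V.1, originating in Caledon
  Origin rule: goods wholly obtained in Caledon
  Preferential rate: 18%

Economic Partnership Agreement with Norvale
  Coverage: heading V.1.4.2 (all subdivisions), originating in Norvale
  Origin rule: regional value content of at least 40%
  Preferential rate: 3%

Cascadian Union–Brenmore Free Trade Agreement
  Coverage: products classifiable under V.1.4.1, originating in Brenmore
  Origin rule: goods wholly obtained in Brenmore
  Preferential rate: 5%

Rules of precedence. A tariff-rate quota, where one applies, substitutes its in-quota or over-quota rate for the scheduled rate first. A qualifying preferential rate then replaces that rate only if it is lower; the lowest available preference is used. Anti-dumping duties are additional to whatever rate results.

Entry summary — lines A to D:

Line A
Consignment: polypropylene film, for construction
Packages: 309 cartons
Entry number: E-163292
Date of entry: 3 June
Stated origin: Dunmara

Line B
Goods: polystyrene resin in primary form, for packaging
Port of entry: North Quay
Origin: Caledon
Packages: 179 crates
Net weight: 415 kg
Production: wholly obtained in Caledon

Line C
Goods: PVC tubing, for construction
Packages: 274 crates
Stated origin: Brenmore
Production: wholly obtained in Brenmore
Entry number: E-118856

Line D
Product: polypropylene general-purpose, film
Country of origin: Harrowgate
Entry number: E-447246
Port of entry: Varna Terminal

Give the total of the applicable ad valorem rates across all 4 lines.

90%

Line A: polypropylene → V.2; film → V.2.2; for construction → V.2.2.3. Scheduled 12%. anti-dumping (Dunmara, V.2.2): +12%; total 12% + 12% = 24%. → 24%.
Line B: polystyrene → V.1; resin in primary form → V.1.2; for packaging → V.1.2.2. Scheduled 15%. Caledon agreement on V.1: wholly obtained → 18% available; preference 18% not lower than 15% → no reduction. → 15%.
Line C: PVC → V.3; tubing → V.3.2; for construction → V.3.2.1. Scheduled 37%. Brenmore agreement on V.1.4.1: V.3.2.1 not covered. → 37%.
Line D: polypropylene → V.2; film → V.2.2; general-purpose → V.2.2.1. Scheduled 14%. No special measure applies. → 14%.
Sum: 24% + 15% + 37% + 14% = 90%.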